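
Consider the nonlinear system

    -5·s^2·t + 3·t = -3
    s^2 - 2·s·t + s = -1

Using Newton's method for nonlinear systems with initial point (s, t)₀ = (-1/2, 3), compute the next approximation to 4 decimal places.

(-0.5662, -1.1471)

At (-1/2, 3): F = (8.2500, 3.7500).
Jacobian J = [[-10·s·t, -5·s^2 + 3], [2·s - 2·t + 1, -2·s]].
At the point, J = [[15.0000, 1.7500], [-6.0000, 1.0000]] (det J = 25.5000).
Solving J·Δ = −F gives Δ = (-0.0662, -4.1471).
Then the next iterate is (s, t)₁ = (-0.5662, -1.1471).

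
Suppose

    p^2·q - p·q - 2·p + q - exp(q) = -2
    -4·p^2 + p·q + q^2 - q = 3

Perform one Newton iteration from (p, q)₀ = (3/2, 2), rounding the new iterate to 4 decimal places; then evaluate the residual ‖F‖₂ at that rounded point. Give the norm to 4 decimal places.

At (3/2, 2): F = (-4.889056, -7.0000).
Jacobian J = [[2·p·q - q - 2, p^2 - p - exp(q) + 1], [-8·p + q, p + 2·q - 1]].
At the point, J = [[2.0000, -5.639056], [-10.0000, 4.5000]] (det J = -47.390561).
Solving J·Δ = −F gives Δ = (-1.2972, -1.3271).
Then the next iterate is (p, q)₁ = (0.2028, 0.6729).
Re-evaluating at (0.2028, 0.6729): F = (0.198598, -3.248153), so ‖F‖₂ = 3.2542.

3.2542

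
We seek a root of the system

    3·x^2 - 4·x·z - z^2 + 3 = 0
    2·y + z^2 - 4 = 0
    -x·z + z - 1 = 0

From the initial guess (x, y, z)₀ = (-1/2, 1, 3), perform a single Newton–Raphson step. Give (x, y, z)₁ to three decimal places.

(-0.062, 1.870, 1.543)

At (-1/2, 1, 3): F = (0.750, 7.000, 3.500).
Jacobian J = [[6·x - 4·z, 0, -4·x - 2·z], [0, 2, 2·z], [-z, 0, -x + 1]].
At the point, J = [[-15.000, 0.000, -4.000], [0.000, 2.000, 6.000], [-3.000, 0.000, 1.500]] (det J = -69.000).
Solving J·Δ = −F gives Δ = (0.438, 0.870, -1.457).
Then the next iterate is (x, y, z)₁ = (-0.062, 1.870, 1.543).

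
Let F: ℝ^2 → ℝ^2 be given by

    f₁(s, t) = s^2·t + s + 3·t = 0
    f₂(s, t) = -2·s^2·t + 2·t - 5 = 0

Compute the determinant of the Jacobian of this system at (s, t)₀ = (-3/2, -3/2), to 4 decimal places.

J = [[2·s·t + 1, s^2 + 3], [-4·s·t, -2·s^2 + 2]].
At the point, J = [[5.5000, 5.2500], [-9.0000, -2.5000]].
det J = 33.5000.

33.5000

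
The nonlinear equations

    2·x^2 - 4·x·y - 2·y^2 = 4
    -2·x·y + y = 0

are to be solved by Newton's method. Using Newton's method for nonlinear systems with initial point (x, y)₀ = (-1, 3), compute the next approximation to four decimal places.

(-0.5000, 1.0000)

At (-1, 3): F = (-8.0000, 9.0000).
Jacobian J = [[4·x - 4·y, -4·x - 4·y], [-2·y, -2·x + 1]].
At the point, J = [[-16.0000, -8.0000], [-6.0000, 3.0000]] (det J = -96.0000).
Solving J·Δ = −F gives Δ = (0.5000, -2.0000).
Then the next iterate is (x, y)₁ = (-0.5000, 1.0000).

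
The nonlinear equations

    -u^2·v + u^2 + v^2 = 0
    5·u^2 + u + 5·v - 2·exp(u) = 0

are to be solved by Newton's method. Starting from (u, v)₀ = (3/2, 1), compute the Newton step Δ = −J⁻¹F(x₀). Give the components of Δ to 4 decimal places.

(-4.0910, 4.0000)

At (3/2, 1): F = (1.0000, 8.786622).
Jacobian J = [[-2·u·v + 2·u, -u^2 + 2·v], [10·u - 2·exp(u) + 1, 5]].
At the point, J = [[0.0000, -0.2500], [7.036622, 5.0000]] (det J = 1.759155).
Solving J·Δ = −F gives Δ = (-4.0910, 4.0000).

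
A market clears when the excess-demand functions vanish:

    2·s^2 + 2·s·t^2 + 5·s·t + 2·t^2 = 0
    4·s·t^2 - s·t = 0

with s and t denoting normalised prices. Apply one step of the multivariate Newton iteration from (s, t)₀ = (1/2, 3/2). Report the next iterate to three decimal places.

(2.378, -1.743)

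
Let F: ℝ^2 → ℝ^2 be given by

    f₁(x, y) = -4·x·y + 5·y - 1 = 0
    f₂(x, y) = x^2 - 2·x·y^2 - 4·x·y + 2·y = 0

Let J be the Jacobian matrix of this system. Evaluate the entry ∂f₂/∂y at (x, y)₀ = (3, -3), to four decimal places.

26.0000

∂f₂/∂y = -4·x·y - 4·x + 2.
At (3, -3) this is 26.0000.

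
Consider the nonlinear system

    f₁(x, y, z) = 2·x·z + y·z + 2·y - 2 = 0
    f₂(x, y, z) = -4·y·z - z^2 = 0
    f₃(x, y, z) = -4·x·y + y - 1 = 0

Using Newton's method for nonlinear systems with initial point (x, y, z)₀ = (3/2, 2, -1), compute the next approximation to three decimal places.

At (3/2, 2, -1): F = (-3.000, 7.000, -11.000).
Jacobian J = [[2·z, z + 2, 2·x + y], [0, -4·z, -4·y - 2·z], [-4·y, -4·x + 1, 0]].
At the point, J = [[-2.000, 1.000, 5.000], [0.000, 4.000, -6.000], [-8.000, -5.000, 0.000]] (det J = 268.000).
Solving J·Δ = −F gives Δ = (-0.750, -1.000, 0.500).
Then the next iterate is (x, y, z)₁ = (0.750, 1.000, -0.500).

(0.750, 1.000, -0.500)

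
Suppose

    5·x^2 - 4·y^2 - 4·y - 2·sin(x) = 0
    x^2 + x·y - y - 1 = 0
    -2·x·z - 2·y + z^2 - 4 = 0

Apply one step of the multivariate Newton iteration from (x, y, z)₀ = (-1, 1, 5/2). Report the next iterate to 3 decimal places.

At (-1, 1, 5/2): F = (-1.31706, -2.000, 5.250).
Jacobian J = [[10·x - 2·cos(x), -8·y - 4, 0], [2·x + y, x - 1, 0], [-2·z, -2, -2·x + 2·z]].
At the point, J = [[-11.08060, -12.000, 0.000], [-1.000, -2.000, 0.000], [-5.000, -2.000, 7.000]] (det J = 71.12846).
Solving J·Δ = −F gives Δ = (2.103, -2.051, 0.166).
Then the next iterate is (x, y, z)₁ = (1.103, -1.051, 2.666).

(1.103, -1.051, 2.666)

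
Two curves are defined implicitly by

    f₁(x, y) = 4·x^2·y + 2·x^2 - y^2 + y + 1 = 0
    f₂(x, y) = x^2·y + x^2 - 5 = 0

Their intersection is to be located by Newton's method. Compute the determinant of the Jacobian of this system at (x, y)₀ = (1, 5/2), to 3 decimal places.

24.000

J = [[8·x·y + 4·x, 4·x^2 - 2·y + 1], [2·x·y + 2·x, x^2]].
At the point, J = [[24.000, 0.000], [7.000, 1.000]].
det J = 24.000.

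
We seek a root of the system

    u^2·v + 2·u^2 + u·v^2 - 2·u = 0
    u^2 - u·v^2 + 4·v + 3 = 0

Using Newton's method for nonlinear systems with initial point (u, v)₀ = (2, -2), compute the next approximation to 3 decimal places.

(1.500, -1.250)

At (2, -2): F = (4.000, -9.000).
Jacobian J = [[2·u·v + 4·u + v^2 - 2, u^2 + 2·u·v], [2·u - v^2, -2·u·v + 4]].
At the point, J = [[2.000, -4.000], [0.000, 12.000]] (det J = 24.000).
Solving J·Δ = −F gives Δ = (-0.500, 0.750).
Then the next iterate is (u, v)₁ = (1.500, -1.250).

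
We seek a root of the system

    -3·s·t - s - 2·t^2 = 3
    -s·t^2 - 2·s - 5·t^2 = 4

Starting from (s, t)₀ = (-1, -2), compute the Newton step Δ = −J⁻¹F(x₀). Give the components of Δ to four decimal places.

At (-1, -2): F = (-16.0000, -18.0000).
Jacobian J = [[-3·t - 1, -3·s - 4·t], [-t^2 - 2, -2·s·t - 10·t]].
At the point, J = [[5.0000, 11.0000], [-6.0000, 16.0000]] (det J = 146.0000).
Solving J·Δ = −F gives Δ = (0.3973, 1.2740).

(0.3973, 1.2740)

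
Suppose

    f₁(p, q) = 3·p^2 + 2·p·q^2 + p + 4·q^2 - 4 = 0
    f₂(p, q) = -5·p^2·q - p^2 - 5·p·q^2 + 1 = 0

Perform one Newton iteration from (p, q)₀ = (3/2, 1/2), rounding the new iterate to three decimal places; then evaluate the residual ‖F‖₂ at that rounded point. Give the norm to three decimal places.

2.564

At (3/2, 1/2): F = (6.000, -8.750).
Jacobian J = [[6·p + 2·q^2 + 1, 4·p·q + 8·q], [-10·p·q - 2·p - 5·q^2, -5·p^2 - 10·p·q]].
At the point, J = [[10.500, 7.000], [-11.750, -18.750]] (det J = -114.625).
Solving J·Δ = −F gives Δ = (-0.447, -0.186).
Then the next iterate is (p, q)₁ = (1.053, 0.314).
Re-evaluating at (1.053, 0.314): F = (0.98145, -2.36875), so ‖F‖₂ = 2.564.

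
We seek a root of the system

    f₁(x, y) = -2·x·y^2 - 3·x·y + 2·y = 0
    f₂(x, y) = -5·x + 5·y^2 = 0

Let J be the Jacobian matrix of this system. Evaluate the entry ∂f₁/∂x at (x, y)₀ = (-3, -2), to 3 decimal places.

∂f₁/∂x = -2·y^2 - 3·y.
At (-3, -2) this is -2.000.

-2.000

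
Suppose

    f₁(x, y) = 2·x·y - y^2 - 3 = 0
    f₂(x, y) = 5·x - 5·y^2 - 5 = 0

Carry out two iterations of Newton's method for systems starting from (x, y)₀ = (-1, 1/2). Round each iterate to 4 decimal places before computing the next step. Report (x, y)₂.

At (-1, 1/2): F = (-4.2500, -11.2500).
Jacobian J = [[2·y, 2·x - 2·y], [5, -10·y]].
At the point, J = [[1.0000, -3.0000], [5.0000, -5.0000]] (det J = 10.0000).
Solving J·Δ = −F gives Δ = (1.2500, -1.0000).
Then the next iterate is (x, y)₁ = (0.2500, -0.5000).
Round to (0.2500, -0.5000) and repeat: F = (-3.5000, -5.0000), J = [[-1.0000, 1.5000], [5.0000, 5.0000]].
Δ = (-0.8000, 1.8000), so (x, y)₂ = (-0.5500, 1.3000).

(-0.5500, 1.3000)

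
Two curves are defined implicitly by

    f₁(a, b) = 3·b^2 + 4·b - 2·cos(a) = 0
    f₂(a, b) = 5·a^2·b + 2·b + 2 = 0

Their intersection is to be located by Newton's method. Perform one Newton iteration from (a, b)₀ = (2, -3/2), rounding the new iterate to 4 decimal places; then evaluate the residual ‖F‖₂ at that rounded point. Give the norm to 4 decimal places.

7.6696

At (2, -3/2): F = (1.582294, -31.0000).
Jacobian J = [[2·sin(a), 6·b + 4], [10·a·b, 5·a^2 + 2]].
At the point, J = [[1.818595, -5.0000], [-30.0000, 22.0000]] (det J = -109.990913).
Solving J·Δ = −F gives Δ = (-1.0927, -0.0810).
Then the next iterate is (a, b)₁ = (0.9073, -1.5810).
Re-evaluating at (0.9073, -1.5810): F = (-0.057067, -7.669343), so ‖F‖₂ = 7.6696.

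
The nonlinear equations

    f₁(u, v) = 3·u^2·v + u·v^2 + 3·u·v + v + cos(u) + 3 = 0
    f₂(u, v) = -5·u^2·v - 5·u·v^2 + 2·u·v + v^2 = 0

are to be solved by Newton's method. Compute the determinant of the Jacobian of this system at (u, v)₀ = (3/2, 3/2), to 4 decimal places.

-19.1945

J = [[6·u·v + v^2 + 3·v - sin(u), 3·u^2 + 2·u·v + 3·u + 1], [-10·u·v - 5·v^2 + 2·v, -5·u^2 - 10·u·v + 2·u + 2·v]].
At the point, J = [[19.252505, 16.7500], [-30.7500, -27.7500]].
det J = -19.1945.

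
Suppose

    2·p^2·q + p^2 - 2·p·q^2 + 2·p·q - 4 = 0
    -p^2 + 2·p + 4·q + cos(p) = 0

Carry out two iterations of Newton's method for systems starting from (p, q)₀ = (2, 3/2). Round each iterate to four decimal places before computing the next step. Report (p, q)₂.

(2.4872, 0.2204)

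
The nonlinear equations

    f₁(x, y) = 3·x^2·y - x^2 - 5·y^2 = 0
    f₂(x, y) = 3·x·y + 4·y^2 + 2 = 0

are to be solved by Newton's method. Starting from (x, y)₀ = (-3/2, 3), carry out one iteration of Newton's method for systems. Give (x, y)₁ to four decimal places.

At (-3/2, 3): F = (-27.0000, 24.5000).
Jacobian J = [[6·x·y - 2·x, 3·x^2 - 10·y], [3·y, 3·x + 8·y]].
At the point, J = [[-24.0000, -23.2500], [9.0000, 19.5000]] (det J = -258.7500).
Solving J·Δ = −F gives Δ = (0.1667, -1.3333).
Then the next iterate is (x, y)₁ = (-1.3333, 1.6667).

(-1.3333, 1.6667)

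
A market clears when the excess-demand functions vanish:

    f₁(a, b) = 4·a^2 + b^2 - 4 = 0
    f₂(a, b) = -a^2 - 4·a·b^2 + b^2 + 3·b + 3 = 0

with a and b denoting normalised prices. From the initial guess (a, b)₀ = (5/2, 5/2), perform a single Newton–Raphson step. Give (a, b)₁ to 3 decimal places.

(1.218, 2.178)

At (5/2, 5/2): F = (27.250, -52.000).
Jacobian J = [[8·a, 2·b], [-2·a - 4·b^2, -8·a·b + 2·b + 3]].
At the point, J = [[20.000, 5.000], [-30.000, -42.000]] (det J = -690.000).
Solving J·Δ = −F gives Δ = (-1.282, -0.322).
Then the next iterate is (a, b)₁ = (1.218, 2.178).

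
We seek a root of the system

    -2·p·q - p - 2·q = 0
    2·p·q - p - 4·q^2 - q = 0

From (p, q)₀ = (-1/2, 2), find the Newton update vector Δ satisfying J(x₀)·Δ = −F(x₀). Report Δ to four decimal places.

At (-1/2, 2): F = (-1.5000, -19.5000).
Jacobian J = [[-2·q - 1, -2·p - 2], [2·q - 1, 2·p - 8·q - 1]].
At the point, J = [[-5.0000, -1.0000], [3.0000, -18.0000]] (det J = 93.0000).
Solving J·Δ = −F gives Δ = (-0.0806, -1.0968).

(-0.0806, -1.0968)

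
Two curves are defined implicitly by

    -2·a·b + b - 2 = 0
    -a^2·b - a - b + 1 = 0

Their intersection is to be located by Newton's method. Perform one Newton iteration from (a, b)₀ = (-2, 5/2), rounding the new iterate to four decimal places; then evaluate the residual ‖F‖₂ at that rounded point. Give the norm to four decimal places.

2.6190

At (-2, 5/2): F = (10.5000, -9.5000).
Jacobian J = [[-2·b, -2·a + 1], [-2·a·b - 1, -a^2 - 1]].
At the point, J = [[-5.0000, 5.0000], [9.0000, -5.0000]] (det J = -20.0000).
Solving J·Δ = −F gives Δ = (-0.2500, -2.3500).
Then the next iterate is (a, b)₁ = (-2.2500, 0.1500).
Re-evaluating at (-2.2500, 0.1500): F = (-1.1750, 2.340625), so ‖F‖₂ = 2.6190.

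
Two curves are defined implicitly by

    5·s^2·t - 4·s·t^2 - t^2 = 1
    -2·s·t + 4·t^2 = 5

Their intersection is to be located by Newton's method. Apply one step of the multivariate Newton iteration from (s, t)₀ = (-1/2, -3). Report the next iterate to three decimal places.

At (-1/2, -3): F = (4.250, 28.000).
Jacobian J = [[10·s·t - 4·t^2, 5·s^2 - 8·s·t - 2·t], [-2·t, -2·s + 8·t]].
At the point, J = [[-21.000, -4.750], [6.000, -23.000]] (det J = 511.500).
Solving J·Δ = −F gives Δ = (-0.069, 1.199).
Then the next iterate is (s, t)₁ = (-0.569, -1.801).

(-0.569, -1.801)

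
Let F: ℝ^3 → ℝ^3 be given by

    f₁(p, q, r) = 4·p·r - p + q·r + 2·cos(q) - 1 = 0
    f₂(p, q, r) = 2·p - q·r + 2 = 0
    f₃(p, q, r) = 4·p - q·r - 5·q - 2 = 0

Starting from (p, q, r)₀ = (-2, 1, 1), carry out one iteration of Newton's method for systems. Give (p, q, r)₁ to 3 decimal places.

At (-2, 1, 1): F = (-4.91940, -3.000, -16.000).
Jacobian J = [[4·r - 1, r - 2·sin(q), 4·p + q], [2, -r, -q], [4, -r - 5, -q]].
At the point, J = [[3.000, -0.68294, -7.000], [2.000, -1.000, -1.000], [4.000, -6.000, -1.000]] (det J = 42.36588).
Solving J·Δ = −F gives Δ = (-0.041, -2.616, -0.465).
Then the next iterate is (p, q, r)₁ = (-2.041, -1.616, 0.535).

(-2.041, -1.616, 0.535)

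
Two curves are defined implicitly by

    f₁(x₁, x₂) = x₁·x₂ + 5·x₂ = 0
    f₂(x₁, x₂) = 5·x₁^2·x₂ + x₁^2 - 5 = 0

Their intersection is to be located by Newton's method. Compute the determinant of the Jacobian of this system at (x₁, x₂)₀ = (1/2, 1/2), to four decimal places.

-18.6250

J = [[x₂, x₁ + 5], [10·x₁·x₂ + 2·x₁, 5·x₁^2]].
At the point, J = [[0.5000, 5.5000], [3.5000, 1.2500]].
det J = -18.6250.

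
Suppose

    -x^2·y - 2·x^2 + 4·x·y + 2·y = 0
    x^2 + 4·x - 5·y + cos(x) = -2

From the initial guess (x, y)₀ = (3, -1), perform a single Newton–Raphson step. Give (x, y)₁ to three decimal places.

At (3, -1): F = (-23.000, 27.01001).
Jacobian J = [[-2·x·y - 4·x + 4·y, -x^2 + 4·x + 2], [2·x - sin(x) + 4, -5]].
At the point, J = [[-10.000, 5.000], [9.85888, -5.000]] (det J = 0.70560).
Solving J·Δ = −F gives Δ = (28.416, 61.431).
Then the next iterate is (x, y)₁ = (31.416, 60.431).

(31.416, 60.431)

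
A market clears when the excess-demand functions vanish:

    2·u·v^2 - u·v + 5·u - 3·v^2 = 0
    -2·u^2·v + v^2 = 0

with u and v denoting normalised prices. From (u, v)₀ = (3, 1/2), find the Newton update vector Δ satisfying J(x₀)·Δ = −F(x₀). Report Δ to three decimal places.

(-2.850, 0.491)

At (3, 1/2): F = (14.250, -8.750).
Jacobian J = [[2·v^2 - v + 5, 4·u·v - u - 6·v], [-4·u·v, -2·u^2 + 2·v]].
At the point, J = [[5.000, 0.000], [-6.000, -17.000]] (det J = -85.000).
Solving J·Δ = −F gives Δ = (-2.850, 0.491).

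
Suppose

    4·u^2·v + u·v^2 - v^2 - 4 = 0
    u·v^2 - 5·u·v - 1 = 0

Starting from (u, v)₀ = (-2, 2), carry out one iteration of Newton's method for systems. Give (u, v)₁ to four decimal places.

(-2.3750, -4.6250)

At (-2, 2): F = (16.0000, 11.0000).
Jacobian J = [[8·u·v + v^2, 4·u^2 + 2·u·v - 2·v], [v^2 - 5·v, 2·u·v - 5·u]].
At the point, J = [[-28.0000, 4.0000], [-6.0000, 2.0000]] (det J = -32.0000).
Solving J·Δ = −F gives Δ = (-0.3750, -6.6250).
Then the next iterate is (u, v)₁ = (-2.3750, -4.6250).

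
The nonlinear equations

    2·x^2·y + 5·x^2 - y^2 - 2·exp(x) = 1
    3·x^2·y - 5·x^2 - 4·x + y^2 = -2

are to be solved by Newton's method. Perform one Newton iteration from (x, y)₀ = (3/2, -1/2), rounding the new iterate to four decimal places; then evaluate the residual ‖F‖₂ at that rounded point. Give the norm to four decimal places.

5.3132

At (3/2, -1/2): F = (-1.213378, -18.3750).
Jacobian J = [[4·x·y + 10·x - 2·exp(x), 2·x^2 - 2·y], [6·x·y - 10·x - 4, 3·x^2 + 2·y]].
At the point, J = [[3.036622, 5.5000], [-23.5000, 5.7500]] (det J = 146.710576).
Solving J·Δ = −F gives Δ = (-0.6413, 0.5747).
Then the next iterate is (x, y)₁ = (0.8587, 0.0747).
Re-evaluating at (0.8587, 0.0747): F = (-1.928770, -4.950805), so ‖F‖₂ = 5.3132.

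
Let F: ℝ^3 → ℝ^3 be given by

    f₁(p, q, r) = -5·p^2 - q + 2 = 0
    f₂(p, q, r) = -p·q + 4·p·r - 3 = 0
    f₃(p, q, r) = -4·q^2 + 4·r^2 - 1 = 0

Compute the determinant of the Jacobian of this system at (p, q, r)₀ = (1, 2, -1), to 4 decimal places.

J = [[-10·p, -1, 0], [-q + 4·r, -p, 4·p], [0, -8·q, 8·r]].
At the point, J = [[-10.0000, -1.0000, 0.0000], [-6.0000, -1.0000, 4.0000], [0.0000, -16.0000, -8.0000]].
det J = -672.0000.

-672.0000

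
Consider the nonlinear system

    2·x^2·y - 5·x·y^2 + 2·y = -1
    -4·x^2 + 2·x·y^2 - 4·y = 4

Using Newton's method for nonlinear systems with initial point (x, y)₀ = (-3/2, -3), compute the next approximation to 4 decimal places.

(-0.9955, -2.0811)

At (-3/2, -3): F = (49.0000, -28.0000).
Jacobian J = [[4·x·y - 5·y^2, 2·x^2 - 10·x·y + 2], [-8·x + 2·y^2, 4·x·y - 4]].
At the point, J = [[-27.0000, -38.5000], [30.0000, 14.0000]] (det J = 777.0000).
Solving J·Δ = −F gives Δ = (0.5045, 0.9189).
Then the next iterate is (x, y)₁ = (-0.9955, -2.0811).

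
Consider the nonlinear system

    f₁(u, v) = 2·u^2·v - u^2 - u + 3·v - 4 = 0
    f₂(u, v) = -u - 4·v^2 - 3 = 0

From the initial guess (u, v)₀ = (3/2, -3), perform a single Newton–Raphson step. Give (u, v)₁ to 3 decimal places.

(0.689, -1.346)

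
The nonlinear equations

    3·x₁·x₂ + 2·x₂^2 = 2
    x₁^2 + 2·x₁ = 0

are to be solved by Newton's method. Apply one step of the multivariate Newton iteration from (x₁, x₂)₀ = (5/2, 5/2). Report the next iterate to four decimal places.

At (5/2, 5/2): F = (29.2500, 11.2500).
Jacobian J = [[3·x₂, 3·x₁ + 4·x₂], [2·x₁ + 2, 0]].
At the point, J = [[7.5000, 17.5000], [7.0000, 0.0000]] (det J = -122.5000).
Solving J·Δ = −F gives Δ = (-1.6071, -0.9827).
Then the next iterate is (x₁, x₂)₁ = (0.8929, 1.5173).

(0.8929, 1.5173)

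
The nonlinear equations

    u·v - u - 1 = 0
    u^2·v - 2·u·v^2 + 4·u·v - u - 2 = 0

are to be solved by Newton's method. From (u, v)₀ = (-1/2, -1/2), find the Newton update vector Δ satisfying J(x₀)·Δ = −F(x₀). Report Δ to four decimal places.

At (-1/2, -1/2): F = (-0.2500, -0.3750).
Jacobian J = [[v - 1, u], [2·u·v - 2·v^2 + 4·v - 1, u^2 - 4·u·v + 4·u]].
At the point, J = [[-1.5000, -0.5000], [-3.0000, -2.7500]] (det J = 2.6250).
Solving J·Δ = −F gives Δ = (-0.1905, 0.0714).

(-0.1905, 0.0714)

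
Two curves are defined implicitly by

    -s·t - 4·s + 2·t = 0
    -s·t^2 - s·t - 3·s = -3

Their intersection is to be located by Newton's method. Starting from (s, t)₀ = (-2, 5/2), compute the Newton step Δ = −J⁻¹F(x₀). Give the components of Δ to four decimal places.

(3.5484, 1.2661)

At (-2, 5/2): F = (18.0000, 26.5000).
Jacobian J = [[-t - 4, -s + 2], [-t^2 - t - 3, -2·s·t - s]].
At the point, J = [[-6.5000, 4.0000], [-11.7500, 12.0000]] (det J = -31.0000).
Solving J·Δ = −F gives Δ = (3.5484, 1.2661).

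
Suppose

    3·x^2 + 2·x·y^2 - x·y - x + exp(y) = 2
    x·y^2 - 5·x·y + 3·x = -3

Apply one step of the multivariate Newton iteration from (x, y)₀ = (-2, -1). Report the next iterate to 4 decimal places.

At (-2, -1): F = (6.367879, -15.0000).
Jacobian J = [[6·x + 2·y^2 - y - 1, 4·x·y - x + exp(y)], [y^2 - 5·y + 3, 2·x·y - 5·x]].
At the point, J = [[-10.0000, 10.367879], [9.0000, 14.0000]] (det J = -233.310915).
Solving J·Δ = −F gives Δ = (1.0487, 0.3973).
Then the next iterate is (x, y)₁ = (-0.9513, -0.6027).

(-0.9513, -0.6027)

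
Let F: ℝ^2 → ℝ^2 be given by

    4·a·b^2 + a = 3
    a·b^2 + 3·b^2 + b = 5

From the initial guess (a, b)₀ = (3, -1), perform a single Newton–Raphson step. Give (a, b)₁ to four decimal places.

(-1.2581, -1.3871)

At (3, -1): F = (12.0000, 0.0000).
Jacobian J = [[4·b^2 + 1, 8·a·b], [b^2, 2·a·b + 6·b + 1]].
At the point, J = [[5.0000, -24.0000], [1.0000, -11.0000]] (det J = -31.0000).
Solving J·Δ = −F gives Δ = (-4.2581, -0.3871).
Then the next iterate is (a, b)₁ = (-1.2581, -1.3871).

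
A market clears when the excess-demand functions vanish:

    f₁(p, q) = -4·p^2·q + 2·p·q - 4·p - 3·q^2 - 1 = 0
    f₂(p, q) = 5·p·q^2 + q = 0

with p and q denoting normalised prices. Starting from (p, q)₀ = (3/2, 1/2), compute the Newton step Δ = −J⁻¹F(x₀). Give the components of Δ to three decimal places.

(-1.073, -0.122)

At (3/2, 1/2): F = (-10.750, 2.375).
Jacobian J = [[-8·p·q + 2·q - 4, -4·p^2 + 2·p - 6·q], [5·q^2, 10·p·q + 1]].
At the point, J = [[-9.000, -9.000], [1.250, 8.500]] (det J = -65.250).
Solving J·Δ = −F gives Δ = (-1.073, -0.122).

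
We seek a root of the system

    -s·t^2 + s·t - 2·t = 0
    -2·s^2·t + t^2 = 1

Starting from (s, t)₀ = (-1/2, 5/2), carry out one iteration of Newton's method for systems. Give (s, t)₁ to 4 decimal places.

At (-1/2, 5/2): F = (-3.1250, 4.0000).
Jacobian J = [[-t^2 + t, -2·s·t + s - 2], [-4·s·t, -2·s^2 + 2·t]].
At the point, J = [[-3.7500, 0.0000], [5.0000, 4.5000]] (det J = -16.8750).
Solving J·Δ = −F gives Δ = (-0.8333, 0.0370).
Then the next iterate is (s, t)₁ = (-1.3333, 2.5370).

(-1.3333, 2.5370)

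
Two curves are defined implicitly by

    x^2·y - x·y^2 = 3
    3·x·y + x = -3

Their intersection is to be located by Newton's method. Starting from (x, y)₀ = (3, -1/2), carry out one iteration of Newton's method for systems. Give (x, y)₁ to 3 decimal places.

(-0.968, -0.887)

At (3, -1/2): F = (-8.250, 1.500).
Jacobian J = [[2·x·y - y^2, x^2 - 2·x·y], [3·y + 1, 3·x]].
At the point, J = [[-3.250, 12.000], [-0.500, 9.000]] (det J = -23.250).
Solving J·Δ = −F gives Δ = (-3.968, -0.387).
Then the next iterate is (x, y)₁ = (-0.968, -0.887).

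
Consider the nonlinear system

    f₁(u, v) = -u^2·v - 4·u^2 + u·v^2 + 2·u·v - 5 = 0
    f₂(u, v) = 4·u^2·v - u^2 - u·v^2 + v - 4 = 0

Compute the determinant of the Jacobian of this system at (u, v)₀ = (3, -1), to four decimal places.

-1096.0000

J = [[-2·u·v - 8·u + v^2 + 2·v, -u^2 + 2·u·v + 2·u], [8·u·v - 2·u - v^2, 4·u^2 - 2·u·v + 1]].
At the point, J = [[-19.0000, -9.0000], [-31.0000, 43.0000]].
det J = -1096.0000.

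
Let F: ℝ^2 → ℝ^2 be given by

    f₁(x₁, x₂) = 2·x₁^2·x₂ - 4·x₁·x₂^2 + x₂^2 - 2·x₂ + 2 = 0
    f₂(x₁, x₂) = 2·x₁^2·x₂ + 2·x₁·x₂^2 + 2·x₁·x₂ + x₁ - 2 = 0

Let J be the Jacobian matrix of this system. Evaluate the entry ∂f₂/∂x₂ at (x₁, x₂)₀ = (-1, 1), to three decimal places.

-4.000

∂f₂/∂x₂ = 2·x₁^2 + 4·x₁·x₂ + 2·x₁.
At (-1, 1) this is -4.000.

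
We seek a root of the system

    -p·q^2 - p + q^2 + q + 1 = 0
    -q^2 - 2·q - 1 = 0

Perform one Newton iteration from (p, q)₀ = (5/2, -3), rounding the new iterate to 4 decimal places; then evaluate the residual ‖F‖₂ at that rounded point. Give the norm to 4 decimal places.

5.5902

At (5/2, -3): F = (-18.0000, -4.0000).
Jacobian J = [[-q^2 - 1, -2·p·q + 2·q + 1], [0, -2·q - 2]].
At the point, J = [[-10.0000, 10.0000], [0.0000, 4.0000]] (det J = -40.0000).
Solving J·Δ = −F gives Δ = (-0.8000, 1.0000).
Then the next iterate is (p, q)₁ = (1.7000, -2.0000).
Re-evaluating at (1.7000, -2.0000): F = (-5.5000, -1.0000), so ‖F‖₂ = 5.5902.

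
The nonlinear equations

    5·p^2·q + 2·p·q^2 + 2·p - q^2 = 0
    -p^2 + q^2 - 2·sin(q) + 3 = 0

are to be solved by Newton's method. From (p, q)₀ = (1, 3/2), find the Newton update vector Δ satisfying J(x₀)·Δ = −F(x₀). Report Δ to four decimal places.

At (1, 3/2): F = (11.7500, 2.255010).
Jacobian J = [[10·p·q + 2·q^2 + 2, 5·p^2 + 4·p·q - 2·q], [-2·p, 2·q - 2·cos(q)]].
At the point, J = [[21.5000, 8.0000], [-2.0000, 2.858526]] (det J = 77.458300).
Solving J·Δ = −F gives Δ = (-0.2007, -0.9293).

(-0.2007, -0.9293)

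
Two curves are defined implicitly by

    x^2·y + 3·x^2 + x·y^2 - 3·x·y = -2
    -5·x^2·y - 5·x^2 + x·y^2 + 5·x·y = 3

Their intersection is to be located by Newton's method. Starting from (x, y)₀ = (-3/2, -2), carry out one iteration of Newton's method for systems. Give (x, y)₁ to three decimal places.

At (-3/2, -2): F = (-10.750, 17.250).
Jacobian J = [[2·x·y + 6·x + y^2 - 3·y, x^2 + 2·x·y - 3·x], [-10·x·y - 10·x + y^2 + 5·y, -5·x^2 + 2·x·y + 5·x]].
At the point, J = [[7.000, 12.750], [-21.000, -12.750]] (det J = 178.500).
Solving J·Δ = −F gives Δ = (0.464, 0.588).
Then the next iterate is (x, y)₁ = (-1.036, -1.412).

(-1.036, -1.412)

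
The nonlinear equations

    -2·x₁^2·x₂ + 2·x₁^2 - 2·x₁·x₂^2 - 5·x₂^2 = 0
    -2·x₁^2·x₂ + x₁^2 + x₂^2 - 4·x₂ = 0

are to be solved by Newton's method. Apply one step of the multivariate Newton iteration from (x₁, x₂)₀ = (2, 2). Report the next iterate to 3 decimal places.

At (2, 2): F = (-44.000, -16.000).
Jacobian J = [[-4·x₁·x₂ + 4·x₁ - 2·x₂^2, -2·x₁^2 - 4·x₁·x₂ - 10·x₂], [-4·x₁·x₂ + 2·x₁, -2·x₁^2 + 2·x₂ - 4]].
At the point, J = [[-16.000, -44.000], [-12.000, -8.000]] (det J = -400.000).
Solving J·Δ = −F gives Δ = (-0.880, -0.680).
Then the next iterate is (x₁, x₂)₁ = (1.120, 1.320).

(1.120, 1.320)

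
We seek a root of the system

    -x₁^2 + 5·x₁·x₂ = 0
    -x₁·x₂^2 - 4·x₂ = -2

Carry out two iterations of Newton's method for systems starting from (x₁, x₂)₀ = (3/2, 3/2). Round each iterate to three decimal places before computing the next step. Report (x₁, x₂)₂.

(0.184, 0.543)

At (3/2, 3/2): F = (9.000, -7.375).
Jacobian J = [[-2·x₁ + 5·x₂, 5·x₁], [-x₂^2, -2·x₁·x₂ - 4]].
At the point, J = [[4.500, 7.500], [-2.250, -8.500]] (det J = -21.375).
Solving J·Δ = −F gives Δ = (-0.991, -0.605).
Then the next iterate is (x₁, x₂)₁ = (0.509, 0.895).
Round to (0.509, 0.895) and repeat: F = (2.01869, -1.98772), J = [[3.457, 2.545], [-0.80102, -4.91111]].
Δ = (-0.325, -0.352), so (x₁, x₂)₂ = (0.184, 0.543).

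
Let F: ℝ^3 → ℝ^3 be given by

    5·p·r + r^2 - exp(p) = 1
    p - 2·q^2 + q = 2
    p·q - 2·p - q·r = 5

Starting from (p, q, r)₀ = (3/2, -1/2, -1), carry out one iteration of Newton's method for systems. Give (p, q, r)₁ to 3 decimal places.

At (3/2, -1/2, -1): F = (-11.98169, -1.500, -9.250).
Jacobian J = [[5·r - exp(p), 0, 5·p + 2·r], [1, -4·q + 1, 0], [q - 2, p - r, -q]].
At the point, J = [[-9.48169, 0.000, 5.500], [1.000, 3.000, 0.000], [-2.500, 2.500, 0.500]] (det J = 40.77747).
Solving J·Δ = −F gives Δ = (-2.796, 1.432, -2.642).
Then the next iterate is (p, q, r)₁ = (-1.296, 0.932, -3.642).

(-1.296, 0.932, -3.642)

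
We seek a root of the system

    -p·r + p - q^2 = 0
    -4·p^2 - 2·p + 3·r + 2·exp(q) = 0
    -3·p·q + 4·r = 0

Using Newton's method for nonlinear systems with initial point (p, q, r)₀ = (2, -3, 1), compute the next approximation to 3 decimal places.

At (2, -3, 1): F = (-9.000, -16.90043, 22.000).
Jacobian J = [[-r + 1, -2·q, -p], [-8·p - 2, 2·exp(q), 3], [-3·q, -3·p, 4]].
At the point, J = [[0.000, 6.000, -2.000], [-18.000, 0.09957, 3.000], [9.000, -6.000, 4.000]] (det J = 379.79233).
Solving J·Δ = −F gives Δ = (-1.152, 1.062, -1.315).
Then the next iterate is (p, q, r)₁ = (0.848, -1.938, -0.315).

(0.848, -1.938, -0.315)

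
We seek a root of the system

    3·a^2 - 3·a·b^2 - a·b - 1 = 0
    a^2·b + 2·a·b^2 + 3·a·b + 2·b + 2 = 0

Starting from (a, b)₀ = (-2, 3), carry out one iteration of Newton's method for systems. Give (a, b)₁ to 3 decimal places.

(-1.059, 2.171)

At (-2, 3): F = (71.000, -34.000).
Jacobian J = [[6·a - 3·b^2 - b, -6·a·b - a], [2·a·b + 2·b^2 + 3·b, a^2 + 4·a·b + 3·a + 2]].
At the point, J = [[-42.000, 38.000], [15.000, -24.000]] (det J = 438.000).
Solving J·Δ = −F gives Δ = (0.941, -0.829).
Then the next iterate is (a, b)₁ = (-1.059, 2.171).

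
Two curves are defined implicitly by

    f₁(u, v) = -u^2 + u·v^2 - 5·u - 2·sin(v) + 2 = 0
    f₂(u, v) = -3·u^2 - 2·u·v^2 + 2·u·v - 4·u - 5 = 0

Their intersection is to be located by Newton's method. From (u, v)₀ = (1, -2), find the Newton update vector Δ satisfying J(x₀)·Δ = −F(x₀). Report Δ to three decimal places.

(-0.580, 1.124)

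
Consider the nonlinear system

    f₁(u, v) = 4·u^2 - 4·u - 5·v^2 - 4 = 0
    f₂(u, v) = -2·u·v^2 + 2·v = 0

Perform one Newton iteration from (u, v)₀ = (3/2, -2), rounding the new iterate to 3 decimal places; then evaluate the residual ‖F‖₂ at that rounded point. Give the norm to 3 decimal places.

7.211

At (3/2, -2): F = (-21.000, -16.000).
Jacobian J = [[8·u - 4, -10·v], [-2·v^2, -4·u·v + 2]].
At the point, J = [[8.000, 20.000], [-8.000, 14.000]] (det J = 272.000).
Solving J·Δ = −F gives Δ = (-0.096, 1.088).
Then the next iterate is (u, v)₁ = (1.404, -0.912).
Re-evaluating at (1.404, -0.912): F = (-5.88986, -4.15954), so ‖F‖₂ = 7.211.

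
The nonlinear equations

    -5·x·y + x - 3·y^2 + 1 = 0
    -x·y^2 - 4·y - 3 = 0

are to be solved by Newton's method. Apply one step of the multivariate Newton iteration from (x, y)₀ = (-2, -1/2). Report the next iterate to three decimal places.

At (-2, -1/2): F = (-6.750, -0.500).
Jacobian J = [[-5·y + 1, -5·x - 6·y], [-y^2, -2·x·y - 4]].
At the point, J = [[3.500, 13.000], [-0.250, -6.000]] (det J = -17.750).
Solving J·Δ = −F gives Δ = (2.648, -0.194).
Then the next iterate is (x, y)₁ = (0.648, -0.694).

(0.648, -0.694)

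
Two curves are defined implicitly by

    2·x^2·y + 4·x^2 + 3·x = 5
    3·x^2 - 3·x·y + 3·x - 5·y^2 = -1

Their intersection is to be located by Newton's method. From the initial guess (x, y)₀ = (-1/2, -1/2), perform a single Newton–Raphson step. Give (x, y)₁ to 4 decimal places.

(-49.1667, 11.0000)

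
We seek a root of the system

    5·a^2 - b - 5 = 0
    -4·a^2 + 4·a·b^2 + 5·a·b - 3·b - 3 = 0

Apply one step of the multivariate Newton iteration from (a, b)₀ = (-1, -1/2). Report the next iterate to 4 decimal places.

At (-1, -1/2): F = (0.5000, -4.0000).
Jacobian J = [[10·a, -1], [-8·a + 4·b^2 + 5·b, 8·a·b + 5·a - 3]].
At the point, J = [[-10.0000, -1.0000], [6.5000, -4.0000]] (det J = 46.5000).
Solving J·Δ = −F gives Δ = (0.1290, -0.7903).
Then the next iterate is (a, b)₁ = (-0.8710, -1.2903).

(-0.8710, -1.2903)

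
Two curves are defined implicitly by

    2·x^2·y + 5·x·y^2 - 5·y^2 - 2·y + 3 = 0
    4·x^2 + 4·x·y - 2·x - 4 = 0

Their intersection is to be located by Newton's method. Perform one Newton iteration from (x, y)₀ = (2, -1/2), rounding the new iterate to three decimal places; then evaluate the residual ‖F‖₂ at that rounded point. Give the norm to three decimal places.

2.990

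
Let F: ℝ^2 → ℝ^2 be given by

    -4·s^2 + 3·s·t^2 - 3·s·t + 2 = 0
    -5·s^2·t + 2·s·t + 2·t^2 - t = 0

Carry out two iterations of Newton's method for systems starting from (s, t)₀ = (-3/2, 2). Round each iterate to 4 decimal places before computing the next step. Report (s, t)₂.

(-0.5761, 1.5098)

At (-3/2, 2): F = (-16.0000, -22.5000).
Jacobian J = [[-8·s + 3·t^2 - 3·t, 6·s·t - 3·s], [-10·s·t + 2·t, -5·s^2 + 2·s + 4·t - 1]].
At the point, J = [[18.0000, -13.5000], [34.0000, -7.2500]] (det J = 328.5000).
Solving J·Δ = −F gives Δ = (0.5715, -0.4231).
Then the next iterate is (s, t)₁ = (-0.9285, 1.5769).
Round to (-0.9285, 1.5769) and repeat: F = (-3.982456, -6.329300), J = [[10.157141, -5.999410], [17.795316, -0.859961]].
Δ = (0.3524, -0.0671), so (s, t)₂ = (-0.5761, 1.5098).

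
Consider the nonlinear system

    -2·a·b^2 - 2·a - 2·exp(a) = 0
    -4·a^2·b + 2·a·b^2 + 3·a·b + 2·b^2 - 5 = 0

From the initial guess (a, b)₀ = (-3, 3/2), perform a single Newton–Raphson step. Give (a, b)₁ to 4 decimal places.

(-2.1675, 0.7274)

At (-3, 3/2): F = (19.400426, -81.5000).
Jacobian J = [[-2·b^2 - 2·exp(a) - 2, -4·a·b], [-8·a·b + 2·b^2 + 3·b, -4·a^2 + 4·a·b + 3·a + 4·b]].
At the point, J = [[-6.599574, 18.0000], [45.0000, -57.0000]] (det J = -433.824274).
Solving J·Δ = −F gives Δ = (0.8325, -0.7726).
Then the next iterate is (a, b)₁ = (-2.1675, 0.7274).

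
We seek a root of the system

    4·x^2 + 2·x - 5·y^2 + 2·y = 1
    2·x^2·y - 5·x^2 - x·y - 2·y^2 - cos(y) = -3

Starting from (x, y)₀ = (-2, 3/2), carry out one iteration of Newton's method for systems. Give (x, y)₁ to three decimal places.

(2.931, -3.599)

At (-2, 3/2): F = (2.750, -6.57074).
Jacobian J = [[8·x + 2, -10·y + 2], [4·x·y - 10·x - y, 2·x^2 - x - 4·y + sin(y)]].
At the point, J = [[-14.000, -13.000], [6.500, 4.99749]] (det J = 14.53507).
Solving J·Δ = −F gives Δ = (4.931, -5.099).
Then the next iterate is (x, y)₁ = (2.931, -3.599).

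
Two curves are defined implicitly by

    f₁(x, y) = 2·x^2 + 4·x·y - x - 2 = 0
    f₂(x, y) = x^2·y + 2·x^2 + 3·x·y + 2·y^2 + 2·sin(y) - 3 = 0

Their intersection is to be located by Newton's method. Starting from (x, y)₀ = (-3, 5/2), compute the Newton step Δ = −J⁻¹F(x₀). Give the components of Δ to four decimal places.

(0.9722, -1.1597)

At (-3, 5/2): F = (-11.0000, 28.696944).
Jacobian J = [[4·x + 4·y - 1, 4·x], [2·x·y + 4·x + 3·y, x^2 + 3·x + 4·y + 2·cos(y)]].
At the point, J = [[-3.0000, -12.0000], [-19.5000, 8.397713]] (det J = -259.193138).
Solving J·Δ = −F gives Δ = (0.9722, -1.1597).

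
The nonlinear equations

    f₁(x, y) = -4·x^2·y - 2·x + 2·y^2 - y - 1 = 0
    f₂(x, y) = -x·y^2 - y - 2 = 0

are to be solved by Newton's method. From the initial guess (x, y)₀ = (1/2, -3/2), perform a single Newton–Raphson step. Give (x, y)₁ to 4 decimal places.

(-0.1406, -1.1328)

At (1/2, -3/2): F = (5.5000, -1.6250).
Jacobian J = [[-8·x·y - 2, -4·x^2 + 4·y - 1], [-y^2, -2·x·y - 1]].
At the point, J = [[4.0000, -8.0000], [-2.2500, 0.5000]] (det J = -16.0000).
Solving J·Δ = −F gives Δ = (-0.6406, 0.3672).
Then the next iterate is (x, y)₁ = (-0.1406, -1.1328).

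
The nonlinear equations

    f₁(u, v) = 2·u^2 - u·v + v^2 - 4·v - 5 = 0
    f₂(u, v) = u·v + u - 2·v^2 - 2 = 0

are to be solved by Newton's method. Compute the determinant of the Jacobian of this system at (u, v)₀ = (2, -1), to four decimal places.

54.0000

J = [[4·u - v, -u + 2·v - 4], [v + 1, u - 4·v]].
At the point, J = [[9.0000, -8.0000], [0.0000, 6.0000]].
det J = 54.0000.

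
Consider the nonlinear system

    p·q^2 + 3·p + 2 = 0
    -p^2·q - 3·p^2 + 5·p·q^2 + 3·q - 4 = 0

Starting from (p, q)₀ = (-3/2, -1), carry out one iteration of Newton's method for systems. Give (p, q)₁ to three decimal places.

At (-3/2, -1): F = (-4.000, -19.000).
Jacobian J = [[q^2 + 3, 2·p·q], [-2·p·q - 6·p + 5·q^2, -p^2 + 10·p·q + 3]].
At the point, J = [[4.000, 3.000], [11.000, 15.750]] (det J = 30.000).
Solving J·Δ = −F gives Δ = (0.200, 1.067).
Then the next iterate is (p, q)₁ = (-1.300, 0.067).

(-1.300, 0.067)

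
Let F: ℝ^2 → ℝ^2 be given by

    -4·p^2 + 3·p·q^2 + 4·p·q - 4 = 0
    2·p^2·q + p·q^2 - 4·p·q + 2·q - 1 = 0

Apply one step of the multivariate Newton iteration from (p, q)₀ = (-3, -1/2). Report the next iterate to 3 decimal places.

At (-3, -1/2): F = (-36.250, -17.750).
Jacobian J = [[-8·p + 3·q^2 + 4·q, 6·p·q + 4·p], [4·p·q + q^2 - 4·q, 2·p^2 + 2·p·q - 4·p + 2]].
At the point, J = [[22.750, -3.000], [8.250, 35.000]] (det J = 821.000).
Solving J·Δ = −F gives Δ = (1.610, 0.128).
Then the next iterate is (p, q)₁ = (-1.390, -0.372).

(-1.390, -0.372)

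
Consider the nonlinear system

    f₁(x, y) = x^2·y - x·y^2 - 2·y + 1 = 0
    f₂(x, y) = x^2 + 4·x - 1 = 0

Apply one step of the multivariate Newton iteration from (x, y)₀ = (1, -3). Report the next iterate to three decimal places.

At (1, -3): F = (-5.000, 4.000).
Jacobian J = [[2·x·y - y^2, x^2 - 2·x·y - 2], [2·x + 4, 0]].
At the point, J = [[-15.000, 5.000], [6.000, 0.000]] (det J = -30.000).
Solving J·Δ = −F gives Δ = (-0.667, -1.000).
Then the next iterate is (x, y)₁ = (0.333, -4.000).

(0.333, -4.000)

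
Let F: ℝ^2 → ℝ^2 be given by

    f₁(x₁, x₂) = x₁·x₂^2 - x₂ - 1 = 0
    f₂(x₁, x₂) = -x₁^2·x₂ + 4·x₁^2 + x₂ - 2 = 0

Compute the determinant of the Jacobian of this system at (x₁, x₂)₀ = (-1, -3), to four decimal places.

70.0000

J = [[x₂^2, 2·x₁·x₂ - 1], [-2·x₁·x₂ + 8·x₁, -x₁^2 + 1]].
At the point, J = [[9.0000, 5.0000], [-14.0000, 0.0000]].
det J = 70.0000.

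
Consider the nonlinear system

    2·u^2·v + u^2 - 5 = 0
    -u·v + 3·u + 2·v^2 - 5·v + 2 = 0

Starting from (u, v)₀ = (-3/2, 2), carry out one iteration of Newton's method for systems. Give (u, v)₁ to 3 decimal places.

At (-3/2, 2): F = (6.250, -1.500).
Jacobian J = [[4·u·v + 2·u, 2·u^2], [-v + 3, -u + 4·v - 5]].
At the point, J = [[-15.000, 4.500], [1.000, 4.500]] (det J = -72.000).
Solving J·Δ = −F gives Δ = (0.484, 0.226).
Then the next iterate is (u, v)₁ = (-1.016, 2.226).

(-1.016, 2.226)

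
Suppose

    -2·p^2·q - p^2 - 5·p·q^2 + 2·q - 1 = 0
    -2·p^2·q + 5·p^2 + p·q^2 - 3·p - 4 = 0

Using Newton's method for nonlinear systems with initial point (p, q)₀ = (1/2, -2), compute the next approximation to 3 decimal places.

At (1/2, -2): F = (-14.250, -1.250).
Jacobian J = [[-4·p·q - 2·p - 5·q^2, -2·p^2 - 10·p·q + 2], [-4·p·q + 10·p + q^2 - 3, -2·p^2 + 2·p·q]].
At the point, J = [[-17.000, 11.500], [10.000, -2.500]] (det J = -72.500).
Solving J·Δ = −F gives Δ = (0.690, 2.259).
Then the next iterate is (p, q)₁ = (1.190, 0.259).

(1.190, 0.259)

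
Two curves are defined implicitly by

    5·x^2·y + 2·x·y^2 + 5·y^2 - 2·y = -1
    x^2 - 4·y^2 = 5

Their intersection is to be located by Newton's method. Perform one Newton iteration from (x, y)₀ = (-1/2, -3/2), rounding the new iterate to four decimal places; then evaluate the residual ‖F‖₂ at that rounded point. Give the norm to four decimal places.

At (-1/2, -3/2): F = (11.1250, -13.7500).
Jacobian J = [[10·x·y + 2·y^2, 5·x^2 + 4·x·y + 10·y - 2], [2·x, -8·y]].
At the point, J = [[12.0000, -12.7500], [-1.0000, 12.0000]] (det J = 131.2500).
Solving J·Δ = −F gives Δ = (0.3186, 1.1724).
Then the next iterate is (x, y)₁ = (-0.1814, -0.3276).
Re-evaluating at (-0.1814, -0.3276): F = (2.098973, -5.396381), so ‖F‖₂ = 5.7902.

5.7902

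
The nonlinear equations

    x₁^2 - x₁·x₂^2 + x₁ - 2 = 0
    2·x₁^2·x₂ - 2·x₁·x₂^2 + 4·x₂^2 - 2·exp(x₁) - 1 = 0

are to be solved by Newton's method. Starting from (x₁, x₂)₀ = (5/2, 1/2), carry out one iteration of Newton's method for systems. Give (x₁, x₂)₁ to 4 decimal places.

(1.1621, -0.1271)

At (5/2, 1/2): F = (6.1250, -19.364988).
Jacobian J = [[2·x₁ - x₂^2 + 1, -2·x₁·x₂], [4·x₁·x₂ - 2·x₂^2 - 2·exp(x₁), 2·x₁^2 - 4·x₁·x₂ + 8·x₂]].
At the point, J = [[5.7500, -2.5000], [-19.864988, 11.5000]] (det J = 16.462530).
Solving J·Δ = −F gives Δ = (-1.3379, -0.6271).
Then the next iterate is (x₁, x₂)₁ = (1.1621, -0.1271).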